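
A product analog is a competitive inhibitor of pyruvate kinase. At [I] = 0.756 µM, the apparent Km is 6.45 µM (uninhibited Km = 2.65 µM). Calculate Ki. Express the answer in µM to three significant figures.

0.527 µM

Competitive: Km,app = α·Km with α = 1 + [I]/Ki.
α = Km,app/Km = 6.45/2.65 = 2.434.
Since α = 1 + [I]/Ki, [I]/Ki = 2.434 − 1 = 1.434 and Ki = 0.756/1.434 = 0.527 µM.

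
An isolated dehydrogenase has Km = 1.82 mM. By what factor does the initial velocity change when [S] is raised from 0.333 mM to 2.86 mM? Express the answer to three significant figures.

The fractional saturations are [S]/(Km+[S]) = 0.333/2.153 = 0.1547 and 2.86/4.680 = 0.6111.
v₂/v₁ is just their ratio: 0.6111/0.1547 = 3.95.

3.95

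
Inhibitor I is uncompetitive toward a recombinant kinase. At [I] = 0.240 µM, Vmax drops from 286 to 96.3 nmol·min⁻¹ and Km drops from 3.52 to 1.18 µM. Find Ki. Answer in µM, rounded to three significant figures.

Uncompetitive: Vmax,app = Vmax/α (and Km,app = Km/α) with α = 1 + [I]/Ki.
α = Vmax/Vmax,app = 286/96.3 = 2.970.
Ki = [I]/(α − 1) = 0.240/1.970 = 0.122 µM.

0.122 µM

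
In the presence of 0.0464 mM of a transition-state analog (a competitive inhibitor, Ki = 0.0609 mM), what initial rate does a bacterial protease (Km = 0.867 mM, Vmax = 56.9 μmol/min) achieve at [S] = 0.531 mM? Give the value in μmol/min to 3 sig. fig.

With α = 1 + [I]/Ki = 1 + 0.0464/0.0609 = 1.762, the competitive rate law is v = Vmax[S] / (αKm + [S]).
v = 56.9×0.531 / (1.762×0.867 + 0.531) = 30.21/2.059 = 14.7 μmol/min.

14.7 μmol/min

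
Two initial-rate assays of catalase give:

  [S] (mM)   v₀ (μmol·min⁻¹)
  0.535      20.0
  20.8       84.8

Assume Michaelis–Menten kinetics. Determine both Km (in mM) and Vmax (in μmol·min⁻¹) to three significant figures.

In reciprocal form, 1/v = (Km/Vmax)·(1/[S]) + 1/Vmax. The two points give (1/[S], 1/v) = (1.869, 0.05000) and (0.04808, 0.01179).
Slope = (0.05000 − 0.01179)/(1.869 − 0.04808) = 0.02098; intercept = 0.05000 − 0.02098×1.869 = 0.01078.
Vmax = 1/intercept = 92.7 μmol·min⁻¹; Km = slope × Vmax = 0.02098 × 92.7 = 1.95 mM.

Km = 1.95 mM; Vmax = 92.7 μmol·min⁻¹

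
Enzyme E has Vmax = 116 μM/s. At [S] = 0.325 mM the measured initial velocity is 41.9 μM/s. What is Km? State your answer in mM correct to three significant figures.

0.575 mM

v/Vmax = 41.9/116 = 0.3612 = [S]/(Km+[S]).
So Km + [S] = [S]/0.3612 = 0.8998 mM, giving Km = 0.8998 − 0.325 = 0.575 mM.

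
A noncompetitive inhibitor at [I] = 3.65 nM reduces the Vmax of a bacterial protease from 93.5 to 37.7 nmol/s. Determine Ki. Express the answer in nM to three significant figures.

Noncompetitive: Vmax,app = Vmax/α with α = 1 + [I]/Ki.
α = Vmax/Vmax,app = 93.5/37.7 = 2.480.
Ki = [I]/(α − 1) = 3.65/1.480 = 2.47 nM.

2.47 nM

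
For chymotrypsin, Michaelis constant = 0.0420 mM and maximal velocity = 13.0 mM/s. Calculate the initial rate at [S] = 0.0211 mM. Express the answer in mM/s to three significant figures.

[S]/(Km+[S]) = 0.0211/0.06310 = 0.3344, the fractional saturation.
v = 0.3344 × Vmax = 0.3344 × 13.0 = 4.35 mM/s.

4.35 mM/s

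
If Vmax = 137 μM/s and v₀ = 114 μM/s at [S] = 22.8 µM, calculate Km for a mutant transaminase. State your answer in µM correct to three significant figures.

4.60 µM

From v = Vmax[S]/(Km+[S]), Km = [S](Vmax − v)/v.
Km = 22.8 × (137 − 114) / 114 = 524.4/114 = 4.60 µM.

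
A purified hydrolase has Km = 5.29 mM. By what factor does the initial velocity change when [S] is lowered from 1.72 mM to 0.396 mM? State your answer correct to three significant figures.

0.284

Since Vmax cancels, v₂/v₁ = [S]₂(Km+[S]₁) / [S]₁(Km+[S]₂).
= 0.396×(5.29+1.72) / (1.72×(5.29+0.396)) = 2.776/9.780 = 0.284.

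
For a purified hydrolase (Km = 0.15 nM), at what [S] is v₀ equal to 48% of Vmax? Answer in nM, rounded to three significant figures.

0.138 nM

v/Vmax = [S]/(Km+[S]) = 0.48, so [S] = Km·0.48/(1 − 0.48) = 0.15 × 0.9231.
[S] = 0.138 nM.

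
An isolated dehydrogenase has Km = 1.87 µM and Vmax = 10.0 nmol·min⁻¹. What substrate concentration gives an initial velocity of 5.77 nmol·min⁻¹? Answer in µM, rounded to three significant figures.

2.55 µM

Rearranging v = Vmax[S]/(Km+[S]) gives [S] = Km·v/(Vmax − v).
[S] = 1.87 × 5.77 / (10.0 − 5.77) = 10.79/4.230 = 2.55 µM.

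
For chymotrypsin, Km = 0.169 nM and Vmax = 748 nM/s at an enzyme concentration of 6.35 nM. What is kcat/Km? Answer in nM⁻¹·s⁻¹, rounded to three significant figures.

697 nM⁻¹·s⁻¹

kcat = Vmax/[E]total = 748/6.35 = 118 s⁻¹.
kcat/Km = 118/0.169 = 697 nM⁻¹·s⁻¹.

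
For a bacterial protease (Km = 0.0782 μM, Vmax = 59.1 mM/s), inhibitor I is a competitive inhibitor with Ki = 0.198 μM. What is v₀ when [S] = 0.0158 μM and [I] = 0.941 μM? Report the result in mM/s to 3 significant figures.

α = 1 + [I]/Ki = 1 + 0.941/0.198 = 5.753.
For a competitive inhibitor, Vmax is unchanged and the apparent Km becomes α·Km: Km,app = 0.450 μM, Vmax,app = 59.1 mM/s.
v = Vmax,app·[S]/(Km,app + [S]) = 59.1 × 0.0158/(0.450 + 0.0158) = 2.01 mM/s.

2.01 mM/s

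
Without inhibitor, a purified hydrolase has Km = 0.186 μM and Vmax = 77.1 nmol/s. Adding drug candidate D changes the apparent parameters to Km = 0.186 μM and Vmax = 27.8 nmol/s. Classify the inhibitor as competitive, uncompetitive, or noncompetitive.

noncompetitive

Vmax decreases (77.1 → 27.8 nmol/s) while Km is unchanged — pure noncompetitive inhibition.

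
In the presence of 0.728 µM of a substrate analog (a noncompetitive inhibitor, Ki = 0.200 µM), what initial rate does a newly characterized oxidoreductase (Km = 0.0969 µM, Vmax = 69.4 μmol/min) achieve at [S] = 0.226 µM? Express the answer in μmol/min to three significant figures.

α = 1 + [I]/Ki = 1 + 0.728/0.200 = 4.640.
For a noncompetitive inhibitor, Vmax is reduced to Vmax/α while Km is unchanged: Km,app = 0.0969 µM, Vmax,app = 15.0 μmol/min.
v = Vmax,app·[S]/(Km,app + [S]) = 15.0 × 0.226/(0.0969 + 0.226) = 10.5 μmol/min.

10.5 μmol/min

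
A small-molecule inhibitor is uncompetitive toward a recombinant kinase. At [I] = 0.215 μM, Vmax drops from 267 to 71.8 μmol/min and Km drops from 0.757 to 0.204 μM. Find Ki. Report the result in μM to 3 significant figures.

Uncompetitive: Vmax,app = Vmax/α (and Km,app = Km/α) with α = 1 + [I]/Ki.
α = Vmax/Vmax,app = 267/71.8 = 3.719.
Ki = [I]/(α − 1) = 0.215/2.719 = 0.0791 μM.

0.0791 μM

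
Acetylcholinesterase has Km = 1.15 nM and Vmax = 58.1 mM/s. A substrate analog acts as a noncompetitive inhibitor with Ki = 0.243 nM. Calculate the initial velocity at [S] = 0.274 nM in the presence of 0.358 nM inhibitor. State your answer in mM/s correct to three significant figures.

α = 1 + [I]/Ki = 1 + 0.358/0.243 = 2.473.
For a noncompetitive inhibitor, Vmax is reduced to Vmax/α while Km is unchanged: Km,app = 1.15 nM, Vmax,app = 23.5 mM/s.
v = Vmax,app·[S]/(Km,app + [S]) = 23.5 × 0.274/(1.15 + 0.274) = 4.52 mM/s.

4.52 mM/s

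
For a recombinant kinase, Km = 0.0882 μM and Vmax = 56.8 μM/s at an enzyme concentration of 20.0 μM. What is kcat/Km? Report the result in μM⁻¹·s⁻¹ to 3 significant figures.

32.2 μM⁻¹·s⁻¹

kcat = Vmax/[E]total = 56.8/20.0 = 2.84 s⁻¹.
kcat/Km = 2.84/0.0882 = 32.2 μM⁻¹·s⁻¹.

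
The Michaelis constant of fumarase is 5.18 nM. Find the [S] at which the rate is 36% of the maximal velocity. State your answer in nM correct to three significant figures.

v/Vmax = [S]/(Km+[S]) = 0.36, so [S] = Km·0.36/(1 − 0.36) = 5.18 × 0.5625.
[S] = 2.91 nM.

2.91 nM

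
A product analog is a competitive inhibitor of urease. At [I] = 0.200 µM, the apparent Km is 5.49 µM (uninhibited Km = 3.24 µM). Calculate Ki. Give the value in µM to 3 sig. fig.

0.288 µM

Competitive: Km,app = α·Km with α = 1 + [I]/Ki.
α = Km,app/Km = 5.49/3.24 = 1.694.
Ki = [I]/(α − 1) = 0.200/0.6944 = 0.288 µM.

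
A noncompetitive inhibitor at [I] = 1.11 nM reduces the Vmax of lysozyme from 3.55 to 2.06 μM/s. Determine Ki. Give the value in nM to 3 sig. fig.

Noncompetitive: Vmax,app = Vmax/α with α = 1 + [I]/Ki.
α = Vmax/Vmax,app = 3.55/2.06 = 1.723.
Since α = 1 + [I]/Ki, [I]/Ki = 1.723 − 1 = 0.7233 and Ki = 1.11/0.7233 = 1.53 nM.

1.53 nM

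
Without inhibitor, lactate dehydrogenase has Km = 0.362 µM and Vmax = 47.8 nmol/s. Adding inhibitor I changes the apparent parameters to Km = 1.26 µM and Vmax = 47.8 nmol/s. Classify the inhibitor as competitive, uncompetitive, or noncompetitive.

competitive

Km increases (0.362 → 1.26 µM) while Vmax is unchanged — the hallmark of competitive inhibition.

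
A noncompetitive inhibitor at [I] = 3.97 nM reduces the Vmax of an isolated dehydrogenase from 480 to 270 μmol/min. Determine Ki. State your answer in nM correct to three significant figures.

5.10 nM

Noncompetitive: Vmax,app = Vmax/α with α = 1 + [I]/Ki.
α = Vmax/Vmax,app = 480/270 = 1.778.
Since α = 1 + [I]/Ki, [I]/Ki = 1.778 − 1 = 0.7778 and Ki = 3.97/0.7778 = 5.10 nM.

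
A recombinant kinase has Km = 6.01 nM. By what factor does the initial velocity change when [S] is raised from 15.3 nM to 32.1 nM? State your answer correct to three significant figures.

The fractional saturations are [S]/(Km+[S]) = 15.3/21.31 = 0.7180 and 32.1/38.11 = 0.8423.
v₂/v₁ is just their ratio: 0.8423/0.7180 = 1.17.

1.17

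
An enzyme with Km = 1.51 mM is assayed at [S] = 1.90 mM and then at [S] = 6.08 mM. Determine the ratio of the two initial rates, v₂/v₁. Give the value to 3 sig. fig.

Since Vmax cancels, v₂/v₁ = [S]₂(Km+[S]₁) / [S]₁(Km+[S]₂).
= 6.08×(1.51+1.90) / (1.90×(1.51+6.08)) = 20.73/14.42 = 1.44.

1.44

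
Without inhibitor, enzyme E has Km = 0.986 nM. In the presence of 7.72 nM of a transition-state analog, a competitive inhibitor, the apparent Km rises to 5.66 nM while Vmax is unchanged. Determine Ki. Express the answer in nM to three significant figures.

1.63 nM

Competitive: Km,app = α·Km with α = 1 + [I]/Ki.
α = Km,app/Km = 5.66/0.986 = 5.740.
Ki = [I]/(α − 1) = 7.72/4.740 = 1.63 nM.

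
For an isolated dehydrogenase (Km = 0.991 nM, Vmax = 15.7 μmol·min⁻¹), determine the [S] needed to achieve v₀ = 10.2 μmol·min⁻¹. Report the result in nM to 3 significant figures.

1.84 nM

Rearranging v = Vmax[S]/(Km+[S]) gives [S] = Km·v/(Vmax − v).
[S] = 0.991 × 10.2 / (15.7 − 10.2) = 10.11/5.500 = 1.84 nM.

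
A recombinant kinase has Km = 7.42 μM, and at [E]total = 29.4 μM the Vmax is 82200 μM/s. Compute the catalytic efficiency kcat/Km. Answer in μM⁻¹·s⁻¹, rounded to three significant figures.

377 μM⁻¹·s⁻¹

kcat = Vmax/[E]total = 82200/29.4 = 2800 s⁻¹.
kcat/Km = 2800/7.42 = 377 μM⁻¹·s⁻¹.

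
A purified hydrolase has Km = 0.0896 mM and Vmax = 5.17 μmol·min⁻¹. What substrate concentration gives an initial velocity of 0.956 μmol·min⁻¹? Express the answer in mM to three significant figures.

The required fractional saturation is v/Vmax = 0.956/5.17 = 0.1849.
Then [S]/(Km+[S]) = 0.1849 ⇒ [S] = 0.0896 × 0.1849/(1 − 0.1849) = 0.0203 mM.

0.0203 mM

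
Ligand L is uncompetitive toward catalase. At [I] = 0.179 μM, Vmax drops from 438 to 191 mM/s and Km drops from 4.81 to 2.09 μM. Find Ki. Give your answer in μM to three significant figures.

Uncompetitive: Vmax,app = Vmax/α (and Km,app = Km/α) with α = 1 + [I]/Ki.
α = Vmax/Vmax,app = 438/191 = 2.293.
Since α = 1 + [I]/Ki, [I]/Ki = 2.293 − 1 = 1.293 and Ki = 0.179/1.293 = 0.138 μM.

0.138 μM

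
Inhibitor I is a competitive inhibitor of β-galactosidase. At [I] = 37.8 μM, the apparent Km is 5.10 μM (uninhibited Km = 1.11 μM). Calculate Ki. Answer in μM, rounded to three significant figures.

10.5 μM

Competitive: Km,app = α·Km with α = 1 + [I]/Ki.
α = Km,app/Km = 5.10/1.11 = 4.595.
Ki = [I]/(α − 1) = 37.8/3.595 = 10.5 μM.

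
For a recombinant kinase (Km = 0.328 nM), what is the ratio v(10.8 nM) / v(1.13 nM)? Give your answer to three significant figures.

Since Vmax cancels, v₂/v₁ = [S]₂(Km+[S]₁) / [S]₁(Km+[S]₂).
= 10.8×(0.328+1.13) / (1.13×(0.328+10.8)) = 15.75/12.57 = 1.25.

1.25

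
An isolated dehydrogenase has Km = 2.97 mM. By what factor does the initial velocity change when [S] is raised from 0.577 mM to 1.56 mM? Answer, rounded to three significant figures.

The fractional saturations are [S]/(Km+[S]) = 0.577/3.547 = 0.1627 and 1.56/4.530 = 0.3444.
v₂/v₁ is just their ratio: 0.3444/0.1627 = 2.12.

2.12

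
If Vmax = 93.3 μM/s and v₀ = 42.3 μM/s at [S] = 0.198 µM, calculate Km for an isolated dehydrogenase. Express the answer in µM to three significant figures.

From v = Vmax[S]/(Km+[S]), Km = [S](Vmax − v)/v.
Km = 0.198 × (93.3 − 42.3) / 42.3 = 10.10/42.3 = 0.239 µM.

0.239 µM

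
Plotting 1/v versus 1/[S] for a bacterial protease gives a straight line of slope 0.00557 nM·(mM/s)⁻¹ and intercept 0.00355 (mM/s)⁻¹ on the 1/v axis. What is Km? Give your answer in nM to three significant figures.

1.57 nM

y-intercept = 1/Vmax ⇒ Vmax = 282 mM/s; slope = Km/Vmax ⇒ Km = slope × Vmax.
Km = 0.00557 × 282 = 1.57 nM.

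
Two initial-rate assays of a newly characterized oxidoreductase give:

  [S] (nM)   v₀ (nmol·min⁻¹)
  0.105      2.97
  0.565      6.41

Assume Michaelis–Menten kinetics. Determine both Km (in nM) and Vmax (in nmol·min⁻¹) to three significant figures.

In reciprocal form, 1/v = (Km/Vmax)·(1/[S]) + 1/Vmax. The two points give (1/[S], 1/v) = (9.524, 0.3367) and (1.770, 0.1560).
Slope = (0.3367 − 0.1560)/(9.524 − 1.770) = 0.02330; intercept = 0.3367 − 0.02330×9.524 = 0.1148.
Vmax = 1/intercept = 8.71 nmol·min⁻¹; Km = slope × Vmax = 0.02330 × 8.71 = 0.203 nM.

Km = 0.203 nM; Vmax = 8.71 nmol·min⁻¹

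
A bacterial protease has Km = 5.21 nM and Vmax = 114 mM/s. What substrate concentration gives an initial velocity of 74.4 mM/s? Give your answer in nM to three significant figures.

9.79 nM

Rearranging v = Vmax[S]/(Km+[S]) gives [S] = Km·v/(Vmax − v).
[S] = 5.21 × 74.4 / (114 − 74.4) = 387.6/39.60 = 9.79 nM.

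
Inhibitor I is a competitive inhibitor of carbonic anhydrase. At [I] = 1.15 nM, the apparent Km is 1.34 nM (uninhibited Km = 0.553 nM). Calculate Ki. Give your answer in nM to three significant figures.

Competitive: Km,app = α·Km with α = 1 + [I]/Ki.
α = Km,app/Km = 1.34/0.553 = 2.423.
Ki = [I]/(α − 1) = 1.15/1.423 = 0.808 nM.

0.808 nM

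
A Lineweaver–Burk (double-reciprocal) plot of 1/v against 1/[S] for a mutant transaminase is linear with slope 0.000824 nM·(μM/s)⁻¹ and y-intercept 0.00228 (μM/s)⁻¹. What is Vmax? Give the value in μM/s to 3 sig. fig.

439 μM/s

The y-intercept of a Lineweaver–Burk plot equals 1/Vmax, so Vmax = 1/0.00228 = 439 μM/s.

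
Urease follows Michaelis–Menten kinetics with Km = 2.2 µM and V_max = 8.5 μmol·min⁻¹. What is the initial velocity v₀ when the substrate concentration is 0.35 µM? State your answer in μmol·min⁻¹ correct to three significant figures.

[S]/(Km+[S]) = 0.35/2.550 = 0.1373, the fractional saturation.
v = 0.1373 × Vmax = 0.1373 × 8.5 = 1.17 μmol·min⁻¹.

1.17 μmol·min⁻¹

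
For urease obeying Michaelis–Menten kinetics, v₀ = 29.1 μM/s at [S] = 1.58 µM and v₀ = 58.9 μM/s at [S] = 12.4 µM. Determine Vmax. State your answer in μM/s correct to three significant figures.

69.3 μM/s

From v = Vmax[S]/(Km+[S]), each point gives Vmax = v(Km+[S])/[S].
Equating: 29.1(Km+1.58)/1.58 = 58.9(Km+12.4)/12.4.
18.42·Km + 29.1 = 4.750·Km + 58.9, so (18.42 − 4.750)·Km = 58.9 − 29.1.
Km = 29.80/13.67 = 2.18 µM; then Vmax = 29.1(2.18+1.58)/1.58 = 69.3 μM/s.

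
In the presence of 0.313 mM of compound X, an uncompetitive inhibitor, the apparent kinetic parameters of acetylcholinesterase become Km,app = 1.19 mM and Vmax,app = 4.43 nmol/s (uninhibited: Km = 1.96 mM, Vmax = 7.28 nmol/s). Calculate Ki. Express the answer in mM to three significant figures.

Uncompetitive: Vmax,app = Vmax/α (and Km,app = Km/α) with α = 1 + [I]/Ki.
α = Vmax/Vmax,app = 7.28/4.43 = 1.643.
Ki = [I]/(α − 1) = 0.313/0.6433 = 0.487 mM.

0.487 mM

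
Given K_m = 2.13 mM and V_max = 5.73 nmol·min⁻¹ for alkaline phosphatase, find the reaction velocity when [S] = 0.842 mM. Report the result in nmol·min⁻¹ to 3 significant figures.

1.62 nmol·min⁻¹

[S]/(Km+[S]) = 0.842/2.972 = 0.2833, the fractional saturation.
v = 0.2833 × Vmax = 0.2833 × 5.73 = 1.62 nmol·min⁻¹.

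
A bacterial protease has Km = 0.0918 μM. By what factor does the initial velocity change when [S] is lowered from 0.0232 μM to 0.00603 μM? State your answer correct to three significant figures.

The fractional saturations are [S]/(Km+[S]) = 0.0232/0.1150 = 0.2017 and 0.00603/0.09783 = 0.06164.
v₂/v₁ is just their ratio: 0.06164/0.2017 = 0.306.

0.306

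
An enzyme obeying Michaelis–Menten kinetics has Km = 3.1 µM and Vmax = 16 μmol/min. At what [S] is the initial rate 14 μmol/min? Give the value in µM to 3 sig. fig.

21.7 µM

Rearranging v = Vmax[S]/(Km+[S]) gives [S] = Km·v/(Vmax − v).
[S] = 3.1 × 14 / (16 − 14) = 43.40/2.000 = 21.7 µM.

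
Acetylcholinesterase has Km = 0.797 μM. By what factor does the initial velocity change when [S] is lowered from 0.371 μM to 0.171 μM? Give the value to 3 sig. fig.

0.556

The fractional saturations are [S]/(Km+[S]) = 0.371/1.168 = 0.3176 and 0.171/0.9680 = 0.1767.
v₂/v₁ is just their ratio: 0.1767/0.3176 = 0.556.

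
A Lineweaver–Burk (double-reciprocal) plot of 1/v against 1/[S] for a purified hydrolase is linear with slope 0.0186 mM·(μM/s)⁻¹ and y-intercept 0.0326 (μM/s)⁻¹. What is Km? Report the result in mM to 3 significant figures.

y-intercept = 1/Vmax ⇒ Vmax = 30.7 μM/s; slope = Km/Vmax ⇒ Km = slope × Vmax.
Km = 0.0186 × 30.7 = 0.571 mM.

0.571 mM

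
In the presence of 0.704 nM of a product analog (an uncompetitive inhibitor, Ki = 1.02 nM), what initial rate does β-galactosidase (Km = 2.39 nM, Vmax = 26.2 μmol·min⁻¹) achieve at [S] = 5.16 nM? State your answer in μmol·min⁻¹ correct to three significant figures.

α = 1 + [I]/Ki = 1 + 0.704/1.02 = 1.690.
For an uncompetitive inhibitor, both parameters are divided by α, giving Vmax/α and Km/α: Km,app = 1.41 nM, Vmax,app = 15.5 μmol·min⁻¹.
v = Vmax,app·[S]/(Km,app + [S]) = 15.5 × 5.16/(1.41 + 5.16) = 12.2 μmol·min⁻¹.

12.2 μmol·min⁻¹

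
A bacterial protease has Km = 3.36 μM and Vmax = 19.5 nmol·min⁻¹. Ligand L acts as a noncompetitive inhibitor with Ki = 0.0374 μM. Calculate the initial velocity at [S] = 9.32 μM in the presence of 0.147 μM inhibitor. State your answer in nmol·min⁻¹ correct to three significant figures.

α = 1 + [I]/Ki = 1 + 0.147/0.0374 = 4.930.
For a noncompetitive inhibitor, Vmax is reduced to Vmax/α while Km is unchanged: Km,app = 3.36 μM, Vmax,app = 3.95 nmol·min⁻¹.
v = Vmax,app·[S]/(Km,app + [S]) = 3.95 × 9.32/(3.36 + 9.32) = 2.91 nmol·min⁻¹.

2.91 nmol·min⁻¹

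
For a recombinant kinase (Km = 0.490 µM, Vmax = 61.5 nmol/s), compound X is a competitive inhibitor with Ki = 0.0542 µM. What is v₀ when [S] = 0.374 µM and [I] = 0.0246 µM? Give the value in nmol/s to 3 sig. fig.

21.2 nmol/s

α = 1 + [I]/Ki = 1 + 0.0246/0.0542 = 1.454.
For a competitive inhibitor, Vmax is unchanged and the apparent Km becomes α·Km: Km,app = 0.712 µM, Vmax,app = 61.5 nmol/s.
v = Vmax,app·[S]/(Km,app + [S]) = 61.5 × 0.374/(0.712 + 0.374) = 21.2 nmol/s.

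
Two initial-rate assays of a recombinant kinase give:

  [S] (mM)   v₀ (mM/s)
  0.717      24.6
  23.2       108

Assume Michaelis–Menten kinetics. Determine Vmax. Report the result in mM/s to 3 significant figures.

From v = Vmax[S]/(Km+[S]), each point gives Vmax = v(Km+[S])/[S].
Equating: 24.6(Km+0.717)/0.717 = 108(Km+23.2)/23.2.
34.31·Km + 24.6 = 4.655·Km + 108, so (34.31 − 4.655)·Km = 108 − 24.6.
Km = 83.40/29.65 = 2.81 mM; then Vmax = 24.6(2.81+0.717)/0.717 = 121 mM/s.

121 mM/s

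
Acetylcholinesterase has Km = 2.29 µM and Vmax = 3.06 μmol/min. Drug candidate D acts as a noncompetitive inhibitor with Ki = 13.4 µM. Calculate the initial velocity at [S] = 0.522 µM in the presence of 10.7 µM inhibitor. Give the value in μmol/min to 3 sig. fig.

0.316 μmol/min

With α = 1 + [I]/Ki = 1 + 10.7/13.4 = 1.799, the noncompetitive rate law is v = (Vmax/α)·[S] / (Km + [S]).
v = (3.06/1.799)×0.522 / (2.29 + 0.522) = 0.8881/2.812 = 0.316 μmol/min.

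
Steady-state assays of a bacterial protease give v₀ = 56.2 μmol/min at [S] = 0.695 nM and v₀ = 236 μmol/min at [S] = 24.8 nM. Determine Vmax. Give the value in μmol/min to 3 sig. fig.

260 μmol/min

In reciprocal form, 1/v = (Km/Vmax)·(1/[S]) + 1/Vmax. The two points give (1/[S], 1/v) = (1.439, 0.01779) and (0.04032, 0.004237).
Slope = (0.01779 − 0.004237)/(1.439 − 0.04032) = 0.009693; intercept = 0.01779 − 0.009693×1.439 = 0.003846.
Vmax = 1/intercept = 260 μmol/min; Km = slope × Vmax = 0.009693 × 260 = 2.52 nM.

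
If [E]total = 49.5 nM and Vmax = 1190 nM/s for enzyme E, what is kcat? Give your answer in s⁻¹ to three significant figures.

kcat = Vmax/[E]total = 1190 nM/s / 49.5 nM = 24.0 s⁻¹.

24.0 s⁻¹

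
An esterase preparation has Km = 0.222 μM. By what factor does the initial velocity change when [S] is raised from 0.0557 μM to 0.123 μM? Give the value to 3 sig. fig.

Since Vmax cancels, v₂/v₁ = [S]₂(Km+[S]₁) / [S]₁(Km+[S]₂).
= 0.123×(0.222+0.0557) / (0.0557×(0.222+0.123)) = 0.03416/0.01922 = 1.78.

1.78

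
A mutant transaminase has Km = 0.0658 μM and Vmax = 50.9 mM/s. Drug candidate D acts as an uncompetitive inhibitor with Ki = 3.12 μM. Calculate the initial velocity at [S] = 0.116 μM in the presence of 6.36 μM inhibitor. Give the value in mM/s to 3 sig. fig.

With α = 1 + [I]/Ki = 1 + 6.36/3.12 = 3.038, the uncompetitive rate law is v = (Vmax/α)·[S] / (Km/α + [S]).
v = (50.9/3.038)×0.116 / (0.0658/3.038 + 0.116) = 1.943/0.1377 = 14.1 mM/s.

14.1 mM/s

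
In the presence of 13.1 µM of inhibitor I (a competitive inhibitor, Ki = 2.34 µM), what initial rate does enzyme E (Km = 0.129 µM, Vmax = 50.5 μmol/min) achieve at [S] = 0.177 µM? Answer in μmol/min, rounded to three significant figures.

8.69 μmol/min

α = 1 + [I]/Ki = 1 + 13.1/2.34 = 6.598.
For a competitive inhibitor, Vmax is unchanged and the apparent Km becomes α·Km: Km,app = 0.851 µM, Vmax,app = 50.5 μmol/min.
v = Vmax,app·[S]/(Km,app + [S]) = 50.5 × 0.177/(0.851 + 0.177) = 8.69 μmol/min.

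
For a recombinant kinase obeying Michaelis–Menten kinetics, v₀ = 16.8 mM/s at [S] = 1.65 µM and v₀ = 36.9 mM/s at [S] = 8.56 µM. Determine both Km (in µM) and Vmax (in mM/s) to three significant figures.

In reciprocal form, 1/v = (Km/Vmax)·(1/[S]) + 1/Vmax. The two points give (1/[S], 1/v) = (0.6061, 0.05952) and (0.1168, 0.02710).
Slope = (0.05952 − 0.02710)/(0.6061 − 0.1168) = 0.06627; intercept = 0.05952 − 0.06627×0.6061 = 0.01936.
Vmax = 1/intercept = 51.7 mM/s; Km = slope × Vmax = 0.06627 × 51.7 = 3.42 µM.

Km = 3.42 µM; Vmax = 51.7 mM/s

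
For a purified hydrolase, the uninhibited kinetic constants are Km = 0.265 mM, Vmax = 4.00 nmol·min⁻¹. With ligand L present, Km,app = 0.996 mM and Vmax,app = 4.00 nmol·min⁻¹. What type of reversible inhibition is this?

competitive

Km increases (0.265 → 0.996 mM) while Vmax is unchanged — the hallmark of competitive inhibition.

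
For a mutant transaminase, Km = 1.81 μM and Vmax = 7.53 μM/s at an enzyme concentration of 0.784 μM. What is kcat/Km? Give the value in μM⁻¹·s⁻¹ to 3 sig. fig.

kcat = Vmax/[E]total = 7.53/0.784 = 9.60 s⁻¹.
kcat/Km = 9.60/1.81 = 5.31 μM⁻¹·s⁻¹.

5.31 μM⁻¹·s⁻¹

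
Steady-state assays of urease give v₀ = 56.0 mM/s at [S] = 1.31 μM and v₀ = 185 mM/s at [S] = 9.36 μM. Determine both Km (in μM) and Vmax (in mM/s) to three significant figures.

Km = 5.61 μM; Vmax = 296 mM/s

In reciprocal form, 1/v = (Km/Vmax)·(1/[S]) + 1/Vmax. The two points give (1/[S], 1/v) = (0.7634, 0.01786) and (0.1068, 0.005405).
Slope = (0.01786 − 0.005405)/(0.7634 − 0.1068) = 0.01897; intercept = 0.01786 − 0.01897×0.7634 = 0.003379.
Vmax = 1/intercept = 296 mM/s; Km = slope × Vmax = 0.01897 × 296 = 5.61 μM.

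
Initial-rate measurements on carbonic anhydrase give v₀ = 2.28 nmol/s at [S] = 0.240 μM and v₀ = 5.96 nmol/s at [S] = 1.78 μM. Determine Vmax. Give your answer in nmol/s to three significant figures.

7.96 nmol/s

From v = Vmax[S]/(Km+[S]), each point gives Vmax = v(Km+[S])/[S].
Equating: 2.28(Km+0.240)/0.240 = 5.96(Km+1.78)/1.78.
9.500·Km + 2.28 = 3.348·Km + 5.96, so (9.500 − 3.348)·Km = 5.96 − 2.28.
Km = 3.680/6.152 = 0.598 μM; then Vmax = 2.28(0.598+0.240)/0.240 = 7.96 nmol/s.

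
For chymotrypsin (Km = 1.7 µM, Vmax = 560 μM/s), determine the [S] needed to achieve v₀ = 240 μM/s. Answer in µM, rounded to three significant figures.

The required fractional saturation is v/Vmax = 240/560 = 0.4286.
Then [S]/(Km+[S]) = 0.4286 ⇒ [S] = 1.7 × 0.4286/(1 − 0.4286) = 1.27 µM.

1.27 µM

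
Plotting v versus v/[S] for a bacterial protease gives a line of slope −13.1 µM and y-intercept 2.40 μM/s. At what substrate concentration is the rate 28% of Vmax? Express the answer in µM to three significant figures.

The Eadie–Hofstee slope gives Km = 13.1 µM (slope = −Km).
v/Vmax = [S]/(Km+[S]) = 0.28 ⇒ [S] = Km·0.28/(1−0.28) = 13.1 × 0.3889 = 5.09 µM.

5.09 µM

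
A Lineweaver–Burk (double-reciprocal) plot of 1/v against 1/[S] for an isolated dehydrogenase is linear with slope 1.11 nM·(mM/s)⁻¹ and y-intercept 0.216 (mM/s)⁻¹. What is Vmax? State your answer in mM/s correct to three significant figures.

4.63 mM/s

The y-intercept of a Lineweaver–Burk plot equals 1/Vmax, so Vmax = 1/0.216 = 4.63 mM/s.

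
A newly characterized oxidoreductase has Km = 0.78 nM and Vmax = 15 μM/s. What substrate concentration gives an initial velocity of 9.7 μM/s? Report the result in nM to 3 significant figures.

Rearranging v = Vmax[S]/(Km+[S]) gives [S] = Km·v/(Vmax − v).
[S] = 0.78 × 9.7 / (15 − 9.7) = 7.566/5.300 = 1.43 nM.

1.43 nM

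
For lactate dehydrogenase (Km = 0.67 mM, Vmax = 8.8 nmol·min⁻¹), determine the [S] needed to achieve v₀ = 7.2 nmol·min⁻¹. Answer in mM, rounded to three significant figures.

The required fractional saturation is v/Vmax = 7.2/8.8 = 0.8182.
Then [S]/(Km+[S]) = 0.8182 ⇒ [S] = 0.67 × 0.8182/(1 − 0.8182) = 3.01 mM.

3.01 mM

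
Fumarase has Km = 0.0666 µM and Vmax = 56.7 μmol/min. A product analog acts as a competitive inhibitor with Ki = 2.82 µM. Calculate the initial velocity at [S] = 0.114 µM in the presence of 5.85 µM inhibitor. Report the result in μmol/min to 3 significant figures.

20.3 μmol/min

α = 1 + [I]/Ki = 1 + 5.85/2.82 = 3.074.
For a competitive inhibitor, Vmax is unchanged and the apparent Km becomes α·Km: Km,app = 0.205 µM, Vmax,app = 56.7 μmol/min.
v = Vmax,app·[S]/(Km,app + [S]) = 56.7 × 0.114/(0.205 + 0.114) = 20.3 μmol/min.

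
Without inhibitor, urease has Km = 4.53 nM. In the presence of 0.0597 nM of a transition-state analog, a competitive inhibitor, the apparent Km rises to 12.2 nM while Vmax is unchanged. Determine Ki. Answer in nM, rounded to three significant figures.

0.0353 nM

Competitive: Km,app = α·Km with α = 1 + [I]/Ki.
α = Km,app/Km = 12.2/4.53 = 2.693.
Ki = [I]/(α − 1) = 0.0597/1.693 = 0.0353 nM.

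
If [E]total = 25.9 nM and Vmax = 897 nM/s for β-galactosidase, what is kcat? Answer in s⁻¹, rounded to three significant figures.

kcat = Vmax/[E]total = 897 nM/s / 25.9 nM = 34.6 s⁻¹.

34.6 s⁻¹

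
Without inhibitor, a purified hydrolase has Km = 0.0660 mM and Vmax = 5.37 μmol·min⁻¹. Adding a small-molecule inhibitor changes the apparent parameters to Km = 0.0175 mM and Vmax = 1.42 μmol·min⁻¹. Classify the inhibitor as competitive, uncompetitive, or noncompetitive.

uncompetitive

Both Km and Vmax decrease by the same factor (~3.78-fold) — characteristic of uncompetitive inhibition.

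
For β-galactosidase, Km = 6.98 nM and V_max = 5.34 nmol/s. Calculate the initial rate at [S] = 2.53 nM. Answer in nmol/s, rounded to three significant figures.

1.42 nmol/s

v = Vmax·[S]/(Km + [S]) = 5.34 × 2.53 / (6.98 + 2.53)
  = 13.51 / 9.510 = 1.42 nmol/s.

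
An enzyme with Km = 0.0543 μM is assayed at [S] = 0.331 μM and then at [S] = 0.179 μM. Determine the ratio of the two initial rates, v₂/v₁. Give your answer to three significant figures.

Since Vmax cancels, v₂/v₁ = [S]₂(Km+[S]₁) / [S]₁(Km+[S]₂).
= 0.179×(0.0543+0.331) / (0.331×(0.0543+0.179)) = 0.06897/0.07722 = 0.893.

0.893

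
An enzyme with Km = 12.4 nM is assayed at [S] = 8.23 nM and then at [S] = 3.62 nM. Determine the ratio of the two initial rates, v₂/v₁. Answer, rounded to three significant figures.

0.566

Since Vmax cancels, v₂/v₁ = [S]₂(Km+[S]₁) / [S]₁(Km+[S]₂).
= 3.62×(12.4+8.23) / (8.23×(12.4+3.62)) = 74.68/131.8 = 0.566.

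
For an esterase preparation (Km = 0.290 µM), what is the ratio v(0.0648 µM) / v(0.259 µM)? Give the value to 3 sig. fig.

0.387

Since Vmax cancels, v₂/v₁ = [S]₂(Km+[S]₁) / [S]₁(Km+[S]₂).
= 0.0648×(0.290+0.259) / (0.259×(0.290+0.0648)) = 0.03558/0.09189 = 0.387.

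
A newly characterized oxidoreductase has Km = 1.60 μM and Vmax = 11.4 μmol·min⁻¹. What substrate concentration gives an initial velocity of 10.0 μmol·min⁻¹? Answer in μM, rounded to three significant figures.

The required fractional saturation is v/Vmax = 10.0/11.4 = 0.8772.
Then [S]/(Km+[S]) = 0.8772 ⇒ [S] = 1.60 × 0.8772/(1 − 0.8772) = 11.4 μM.

11.4 μM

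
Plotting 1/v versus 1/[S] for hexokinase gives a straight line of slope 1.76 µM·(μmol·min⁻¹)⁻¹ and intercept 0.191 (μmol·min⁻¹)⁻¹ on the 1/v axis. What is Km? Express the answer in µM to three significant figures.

9.21 µM

y-intercept = 1/Vmax ⇒ Vmax = 5.24 μmol·min⁻¹; slope = Km/Vmax ⇒ Km = slope × Vmax.
Km = 1.76 × 5.24 = 9.21 µM.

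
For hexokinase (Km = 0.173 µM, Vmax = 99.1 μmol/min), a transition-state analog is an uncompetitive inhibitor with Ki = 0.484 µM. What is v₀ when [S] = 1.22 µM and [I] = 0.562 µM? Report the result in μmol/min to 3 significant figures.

α = 1 + [I]/Ki = 1 + 0.562/0.484 = 2.161.
For an uncompetitive inhibitor, both parameters are divided by α, giving Vmax/α and Km/α: Km,app = 0.0800 µM, Vmax,app = 45.9 μmol/min.
v = Vmax,app·[S]/(Km,app + [S]) = 45.9 × 1.22/(0.0800 + 1.22) = 43.0 μmol/min.

43.0 μmol/min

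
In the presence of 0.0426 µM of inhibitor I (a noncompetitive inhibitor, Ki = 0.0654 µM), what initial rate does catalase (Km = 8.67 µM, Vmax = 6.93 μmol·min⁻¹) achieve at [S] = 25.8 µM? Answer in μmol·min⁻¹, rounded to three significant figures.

With α = 1 + [I]/Ki = 1 + 0.0426/0.0654 = 1.651, the noncompetitive rate law is v = (Vmax/α)·[S] / (Km + [S]).
v = (6.93/1.651)×25.8 / (8.67 + 25.8) = 108.3/34.47 = 3.14 μmol·min⁻¹.

3.14 μmol·min⁻¹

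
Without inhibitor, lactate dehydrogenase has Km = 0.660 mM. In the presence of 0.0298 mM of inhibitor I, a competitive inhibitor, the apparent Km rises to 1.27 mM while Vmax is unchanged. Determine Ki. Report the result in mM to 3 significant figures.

Competitive: Km,app = α·Km with α = 1 + [I]/Ki.
α = Km,app/Km = 1.27/0.660 = 1.924.
Since α = 1 + [I]/Ki, [I]/Ki = 1.924 − 1 = 0.9242 and Ki = 0.0298/0.9242 = 0.0322 mM.

0.0322 mM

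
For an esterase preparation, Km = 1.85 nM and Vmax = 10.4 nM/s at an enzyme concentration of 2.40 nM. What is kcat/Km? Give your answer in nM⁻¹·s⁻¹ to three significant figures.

kcat = Vmax/[E]total = 10.4/2.40 = 4.33 s⁻¹.
kcat/Km = 4.33/1.85 = 2.34 nM⁻¹·s⁻¹.

2.34 nM⁻¹·s⁻¹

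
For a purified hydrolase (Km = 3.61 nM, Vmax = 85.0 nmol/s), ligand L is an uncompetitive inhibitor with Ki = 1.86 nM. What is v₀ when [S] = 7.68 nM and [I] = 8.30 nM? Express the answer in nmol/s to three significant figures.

α = 1 + [I]/Ki = 1 + 8.30/1.86 = 5.462.
For an uncompetitive inhibitor, both parameters are divided by α, giving Vmax/α and Km/α: Km,app = 0.661 nM, Vmax,app = 15.6 nmol/s.
v = Vmax,app·[S]/(Km,app + [S]) = 15.6 × 7.68/(0.661 + 7.68) = 14.3 nmol/s.

14.3 nmol/s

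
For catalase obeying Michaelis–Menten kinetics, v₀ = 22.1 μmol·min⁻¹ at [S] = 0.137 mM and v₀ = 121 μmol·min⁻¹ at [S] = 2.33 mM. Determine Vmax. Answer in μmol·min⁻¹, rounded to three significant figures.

From v = Vmax[S]/(Km+[S]), each point gives Vmax = v(Km+[S])/[S].
Equating: 22.1(Km+0.137)/0.137 = 121(Km+2.33)/2.33.
161.3·Km + 22.1 = 51.93·Km + 121, so (161.3 − 51.93)·Km = 121 − 22.1.
Km = 98.90/109.4 = 0.904 mM; then Vmax = 22.1(0.904+0.137)/0.137 = 168 μmol·min⁻¹.

168 μmol·min⁻¹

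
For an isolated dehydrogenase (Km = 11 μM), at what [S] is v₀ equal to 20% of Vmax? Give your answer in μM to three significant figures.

2.75 μM

v/Vmax = [S]/(Km+[S]) = 0.2, so [S] = Km·0.2/(1 − 0.2) = 11 × 0.2500.
[S] = 2.75 μM.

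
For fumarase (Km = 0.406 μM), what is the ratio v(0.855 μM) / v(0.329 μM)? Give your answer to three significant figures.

1.51

Since Vmax cancels, v₂/v₁ = [S]₂(Km+[S]₁) / [S]₁(Km+[S]₂).
= 0.855×(0.406+0.329) / (0.329×(0.406+0.855)) = 0.6284/0.4149 = 1.51.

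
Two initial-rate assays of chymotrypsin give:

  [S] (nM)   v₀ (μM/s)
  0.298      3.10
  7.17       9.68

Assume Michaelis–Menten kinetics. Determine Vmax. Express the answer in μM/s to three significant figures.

10.7 μM/s

In reciprocal form, 1/v = (Km/Vmax)·(1/[S]) + 1/Vmax. The two points give (1/[S], 1/v) = (3.356, 0.3226) and (0.1395, 0.1033).
Slope = (0.3226 − 0.1033)/(3.356 − 0.1395) = 0.06818; intercept = 0.3226 − 0.06818×3.356 = 0.09380.
Vmax = 1/intercept = 10.7 μM/s; Km = slope × Vmax = 0.06818 × 10.7 = 0.727 nM.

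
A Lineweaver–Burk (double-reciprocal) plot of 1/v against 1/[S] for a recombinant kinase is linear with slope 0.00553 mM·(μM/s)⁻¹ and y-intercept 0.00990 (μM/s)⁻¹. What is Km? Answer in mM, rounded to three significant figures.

0.559 mM

y-intercept = 1/Vmax ⇒ Vmax = 101 μM/s; slope = Km/Vmax ⇒ Km = slope × Vmax.
Km = 0.00553 × 101 = 0.559 mM.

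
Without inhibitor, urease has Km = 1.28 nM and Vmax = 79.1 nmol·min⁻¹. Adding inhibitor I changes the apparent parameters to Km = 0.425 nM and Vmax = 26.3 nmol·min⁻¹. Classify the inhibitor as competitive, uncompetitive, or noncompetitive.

Both Km and Vmax decrease by the same factor (~3.01-fold) — characteristic of uncompetitive inhibition.

uncompetitive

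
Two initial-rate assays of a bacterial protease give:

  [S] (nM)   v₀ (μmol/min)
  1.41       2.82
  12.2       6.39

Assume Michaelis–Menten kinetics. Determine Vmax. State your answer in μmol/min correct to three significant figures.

In reciprocal form, 1/v = (Km/Vmax)·(1/[S]) + 1/Vmax. The two points give (1/[S], 1/v) = (0.7092, 0.3546) and (0.08197, 0.1565).
Slope = (0.3546 − 0.1565)/(0.7092 − 0.08197) = 0.3158; intercept = 0.3546 − 0.3158×0.7092 = 0.1306.
Vmax = 1/intercept = 7.66 μmol/min; Km = slope × Vmax = 0.3158 × 7.66 = 2.42 nM.

7.66 μmol/min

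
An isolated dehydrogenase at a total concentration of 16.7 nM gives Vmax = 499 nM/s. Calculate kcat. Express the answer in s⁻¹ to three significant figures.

kcat = Vmax/[E]total = 499 nM/s / 16.7 nM = 29.9 s⁻¹.

29.9 s⁻¹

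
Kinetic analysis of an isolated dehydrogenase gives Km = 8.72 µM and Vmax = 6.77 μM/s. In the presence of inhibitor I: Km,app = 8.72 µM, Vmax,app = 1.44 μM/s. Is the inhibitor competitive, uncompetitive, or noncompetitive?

Vmax decreases (6.77 → 1.44 μM/s) while Km is unchanged — pure noncompetitive inhibition.

noncompetitive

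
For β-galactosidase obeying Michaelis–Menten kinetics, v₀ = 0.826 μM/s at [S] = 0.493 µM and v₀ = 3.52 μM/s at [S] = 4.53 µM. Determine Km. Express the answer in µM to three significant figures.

In reciprocal form, 1/v = (Km/Vmax)·(1/[S]) + 1/Vmax. The two points give (1/[S], 1/v) = (2.028, 1.211) and (0.2208, 0.2841).
Slope = (1.211 − 0.2841)/(2.028 − 0.2208) = 0.5126; intercept = 1.211 − 0.5126×2.028 = 0.1709.
Vmax = 1/intercept = 5.85 μM/s; Km = slope × Vmax = 0.5126 × 5.85 = 3.00 µM.

3.00 µM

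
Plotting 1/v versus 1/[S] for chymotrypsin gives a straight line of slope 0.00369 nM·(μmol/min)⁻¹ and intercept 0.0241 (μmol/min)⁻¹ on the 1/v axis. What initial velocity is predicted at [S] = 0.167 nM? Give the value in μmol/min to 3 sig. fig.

21.6 μmol/min

The y-intercept is 1/Vmax, so Vmax = 1/0.0241 = 41.5 μmol/min.
The slope is Km/Vmax, so Km = 0.00369 × 41.5 = 0.153 nM.
Then v = 41.5 × 0.167/(0.153 + 0.167) = 21.6 μmol/min.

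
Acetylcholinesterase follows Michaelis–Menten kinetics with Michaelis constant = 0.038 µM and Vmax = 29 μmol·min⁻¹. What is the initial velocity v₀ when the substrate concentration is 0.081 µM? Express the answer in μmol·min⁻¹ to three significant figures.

19.7 μmol·min⁻¹

[S]/(Km+[S]) = 0.081/0.1190 = 0.6807, the fractional saturation.
v = 0.6807 × Vmax = 0.6807 × 29 = 19.7 μmol·min⁻¹.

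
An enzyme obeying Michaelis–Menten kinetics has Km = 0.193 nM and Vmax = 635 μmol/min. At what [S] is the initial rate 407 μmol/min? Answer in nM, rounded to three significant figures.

0.345 nM

The required fractional saturation is v/Vmax = 407/635 = 0.6409.
Then [S]/(Km+[S]) = 0.6409 ⇒ [S] = 0.193 × 0.6409/(1 − 0.6409) = 0.345 nM.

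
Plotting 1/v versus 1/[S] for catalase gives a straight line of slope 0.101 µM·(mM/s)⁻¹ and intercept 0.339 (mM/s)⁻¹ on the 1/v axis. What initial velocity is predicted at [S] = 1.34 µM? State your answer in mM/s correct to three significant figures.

The y-intercept is 1/Vmax, so Vmax = 1/0.339 = 2.95 mM/s.
The slope is Km/Vmax, so Km = 0.101 × 2.95 = 0.298 µM.
Then v = 2.95 × 1.34/(0.298 + 1.34) = 2.41 mM/s.

2.41 mM/s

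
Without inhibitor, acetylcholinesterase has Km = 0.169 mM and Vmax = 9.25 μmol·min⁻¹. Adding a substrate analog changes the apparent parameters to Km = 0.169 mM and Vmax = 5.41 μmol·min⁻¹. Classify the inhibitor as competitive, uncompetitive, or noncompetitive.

noncompetitive

Vmax decreases (9.25 → 5.41 μmol·min⁻¹) while Km is unchanged — pure noncompetitive inhibition.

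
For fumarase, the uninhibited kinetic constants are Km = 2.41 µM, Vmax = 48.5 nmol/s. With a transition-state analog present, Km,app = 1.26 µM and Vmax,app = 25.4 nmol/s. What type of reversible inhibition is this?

uncompetitive

Both Km and Vmax decrease by the same factor (~1.91-fold) — characteristic of uncompetitive inhibition.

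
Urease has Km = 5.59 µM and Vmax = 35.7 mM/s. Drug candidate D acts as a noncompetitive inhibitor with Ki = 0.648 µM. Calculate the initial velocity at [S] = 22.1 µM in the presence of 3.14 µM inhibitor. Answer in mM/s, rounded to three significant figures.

With α = 1 + [I]/Ki = 1 + 3.14/0.648 = 5.846, the noncompetitive rate law is v = (Vmax/α)·[S] / (Km + [S]).
v = (35.7/5.846)×22.1 / (5.59 + 22.1) = 135.0/27.69 = 4.87 mM/s.

4.87 mM/s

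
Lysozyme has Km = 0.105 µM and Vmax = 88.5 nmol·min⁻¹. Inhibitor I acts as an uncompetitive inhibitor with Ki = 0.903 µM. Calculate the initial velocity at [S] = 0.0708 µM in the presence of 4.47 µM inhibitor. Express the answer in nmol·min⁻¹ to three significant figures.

11.9 nmol·min⁻¹

With α = 1 + [I]/Ki = 1 + 4.47/0.903 = 5.950, the uncompetitive rate law is v = (Vmax/α)·[S] / (Km/α + [S]).
v = (88.5/5.950)×0.0708 / (0.105/5.950 + 0.0708) = 1.053/0.08845 = 11.9 nmol·min⁻¹.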